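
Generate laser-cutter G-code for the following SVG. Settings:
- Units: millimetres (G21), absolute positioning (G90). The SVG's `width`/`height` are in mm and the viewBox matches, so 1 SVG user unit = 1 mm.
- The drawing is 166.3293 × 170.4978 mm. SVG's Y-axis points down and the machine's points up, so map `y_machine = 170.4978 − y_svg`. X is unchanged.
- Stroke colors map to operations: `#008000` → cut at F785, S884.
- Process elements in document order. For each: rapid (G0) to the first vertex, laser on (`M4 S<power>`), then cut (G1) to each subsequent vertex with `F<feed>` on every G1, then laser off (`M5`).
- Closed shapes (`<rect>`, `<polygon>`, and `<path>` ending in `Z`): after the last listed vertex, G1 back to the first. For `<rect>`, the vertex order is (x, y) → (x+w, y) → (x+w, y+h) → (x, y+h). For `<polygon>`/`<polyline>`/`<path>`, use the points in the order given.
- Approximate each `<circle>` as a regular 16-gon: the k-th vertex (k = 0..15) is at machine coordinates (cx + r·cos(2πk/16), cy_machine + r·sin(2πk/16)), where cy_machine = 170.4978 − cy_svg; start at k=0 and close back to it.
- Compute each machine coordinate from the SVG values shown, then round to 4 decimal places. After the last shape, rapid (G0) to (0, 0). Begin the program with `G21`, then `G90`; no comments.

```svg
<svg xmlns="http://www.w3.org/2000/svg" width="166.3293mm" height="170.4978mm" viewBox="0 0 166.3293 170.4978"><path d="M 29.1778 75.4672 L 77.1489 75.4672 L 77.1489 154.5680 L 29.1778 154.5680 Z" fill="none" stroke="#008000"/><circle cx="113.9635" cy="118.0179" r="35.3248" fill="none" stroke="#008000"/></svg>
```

G21
G90
G0 X29.1778 Y95.0306
M4 S884
G1 X77.1489 Y95.0306 F785
G1 X77.1489 Y15.9298 F785
G1 X29.1778 Y15.9298 F785
G1 X29.1778 Y95.0306 F785
M5
G0 X149.2883 Y52.4799
M4 S884
G1 X146.5994 Y65.9981 F785
G1 X138.9419 Y77.4583 F785
G1 X127.4817 Y85.1158 F785
G1 X113.9635 Y87.8047 F785
G1 X100.4453 Y85.1158 F785
G1 X88.9851 Y77.4583 F785
G1 X81.3276 Y65.9981 F785
G1 X78.6387 Y52.4799 F785
G1 X81.3276 Y38.9617 F785
G1 X88.9851 Y27.5015 F785
G1 X100.4453 Y19.8440 F785
G1 X113.9635 Y17.1551 F785
G1 X127.4817 Y19.8440 F785
G1 X138.9419 Y27.5015 F785
G1 X146.5994 Y38.9617 F785
G1 X149.2883 Y52.4799 F785
M5
G0 X0.0000 Y0.0000

Since the viewBox matches the mm dimensions, user units are millimetres directly. The only transform is the Y-flip y_m = 170.4978 − y_svg.

Shape 1 is a rectangle drawn with `<path>`. Its stroke #008000 means cut at S884, F785. After flipping Y the toolpath is (29.1778,95.0306) → (77.1489,95.0306) → (77.1489,15.9298) → (29.1778,15.9298) → (29.1778,95.0306), returning to the start.

Shape 2 is a circle drawn with `<circle>`. Its stroke #008000 means cut at S884, F785. After flipping Y the toolpath is (149.2883,52.4799) → (146.5994,65.9981) → (138.9419,77.4583) → (127.4817,85.1158) → (113.9635,87.8047) → (100.4453,85.1158) → (88.9851,77.4583) → (81.3276,65.9981) → (78.6387,52.4799) → (81.3276,38.9617) → (88.9851,27.5015) → (100.4453,19.8440) → (113.9635,17.1551) → (127.4817,19.8440) → (138.9419,27.5015) → (146.5994,38.9617) → (149.2883,52.4799), returning to the start.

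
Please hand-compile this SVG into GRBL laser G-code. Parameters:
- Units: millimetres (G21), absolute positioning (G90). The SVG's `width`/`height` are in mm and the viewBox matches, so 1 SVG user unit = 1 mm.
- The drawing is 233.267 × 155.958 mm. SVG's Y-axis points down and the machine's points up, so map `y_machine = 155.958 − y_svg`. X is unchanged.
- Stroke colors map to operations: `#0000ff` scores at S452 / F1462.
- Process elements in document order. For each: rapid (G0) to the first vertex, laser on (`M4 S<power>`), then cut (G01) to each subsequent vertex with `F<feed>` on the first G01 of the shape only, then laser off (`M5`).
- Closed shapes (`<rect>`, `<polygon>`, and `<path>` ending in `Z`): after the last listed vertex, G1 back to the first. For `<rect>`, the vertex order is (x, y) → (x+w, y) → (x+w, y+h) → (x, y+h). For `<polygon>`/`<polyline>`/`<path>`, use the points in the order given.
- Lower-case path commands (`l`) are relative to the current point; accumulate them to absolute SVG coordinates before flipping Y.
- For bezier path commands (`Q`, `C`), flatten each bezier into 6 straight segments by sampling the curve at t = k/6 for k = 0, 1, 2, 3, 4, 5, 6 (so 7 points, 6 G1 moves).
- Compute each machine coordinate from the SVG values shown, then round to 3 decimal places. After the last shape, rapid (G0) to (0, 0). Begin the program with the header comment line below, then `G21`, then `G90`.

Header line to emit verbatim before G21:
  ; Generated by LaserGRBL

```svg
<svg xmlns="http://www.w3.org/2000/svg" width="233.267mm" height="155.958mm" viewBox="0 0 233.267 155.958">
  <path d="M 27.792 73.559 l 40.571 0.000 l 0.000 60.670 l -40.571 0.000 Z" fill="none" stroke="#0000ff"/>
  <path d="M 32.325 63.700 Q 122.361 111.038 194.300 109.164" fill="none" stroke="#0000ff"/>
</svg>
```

; Generated by LaserGRBL
G21
G90
G0 X27.792 Y82.399
M4 S452
G01 X68.363 Y82.399 F1462
G01 X68.363 Y21.729
G01 X27.792 Y21.729
G01 X27.792 Y82.399
M5
G0 X32.325 Y92.258
M4 S452
G01 X61.834 Y77.846 F1462
G01 X90.338 Y66.167
G01 X117.837 Y57.223
G01 X144.330 Y51.013
G01 X169.818 Y47.536
G01 X194.300 Y46.794
M5
G0 X0.000 Y0.000

viewBox `0 0 233.267 155.958` with mm width/height → 1 unit = 1 mm. Flip: y_m = 155.958 − y_svg.

**Shape 1** — `<path>` rectangle, stroke `#0000ff` → score (S452, F1462). Machine vertices: (27.792,82.399) → (68.363,82.399) → (68.363,21.729) → (27.792,21.729) → (27.792,82.399). Closed: final G1 returns to the first vertex.

**Shape 2** — `<path>` quadratic bezier, stroke `#0000ff` → score (S452, F1462). Control points (SVG): P0=(32.325,63.700), P1=(122.361,111.038), P2=(194.300,109.164); sampled at t=k/6. Machine vertices: (32.325,92.258) → (61.834,77.846) → (90.338,66.167) → (117.837,57.223) → (144.330,51.013) → (169.818,47.536) → (194.300,46.794). Open path.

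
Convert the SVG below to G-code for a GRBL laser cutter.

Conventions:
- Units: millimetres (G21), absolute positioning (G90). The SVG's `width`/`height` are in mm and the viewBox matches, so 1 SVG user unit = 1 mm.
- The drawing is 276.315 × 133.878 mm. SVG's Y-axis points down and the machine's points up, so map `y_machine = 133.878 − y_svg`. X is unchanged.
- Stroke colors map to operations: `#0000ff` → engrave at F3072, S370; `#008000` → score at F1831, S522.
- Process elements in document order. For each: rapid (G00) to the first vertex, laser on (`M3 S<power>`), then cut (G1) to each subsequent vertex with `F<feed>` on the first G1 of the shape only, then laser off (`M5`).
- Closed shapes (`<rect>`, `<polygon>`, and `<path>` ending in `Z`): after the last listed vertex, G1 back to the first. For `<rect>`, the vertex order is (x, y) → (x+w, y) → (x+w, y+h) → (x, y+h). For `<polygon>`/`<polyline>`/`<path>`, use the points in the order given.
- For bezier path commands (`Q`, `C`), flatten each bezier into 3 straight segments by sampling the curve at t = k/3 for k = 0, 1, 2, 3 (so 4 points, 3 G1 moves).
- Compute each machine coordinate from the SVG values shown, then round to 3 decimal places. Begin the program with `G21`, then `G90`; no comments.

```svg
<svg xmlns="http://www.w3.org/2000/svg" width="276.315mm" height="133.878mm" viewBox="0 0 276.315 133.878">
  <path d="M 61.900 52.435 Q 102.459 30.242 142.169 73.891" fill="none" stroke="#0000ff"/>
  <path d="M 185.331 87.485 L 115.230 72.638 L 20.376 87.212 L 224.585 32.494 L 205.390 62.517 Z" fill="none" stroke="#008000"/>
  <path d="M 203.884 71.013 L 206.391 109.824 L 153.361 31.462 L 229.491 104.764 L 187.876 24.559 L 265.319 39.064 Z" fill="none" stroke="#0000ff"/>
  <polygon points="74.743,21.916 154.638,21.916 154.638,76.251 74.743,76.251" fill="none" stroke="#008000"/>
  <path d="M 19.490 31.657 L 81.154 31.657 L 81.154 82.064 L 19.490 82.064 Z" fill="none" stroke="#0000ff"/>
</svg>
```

G21
G90
G00 X61.900 Y81.443
M3 S370
G1 X88.845 Y88.923 F3072
G1 X115.601 Y81.771
G1 X142.169 Y59.987
M5
G00 X185.331 Y46.393
M3 S522
G1 X115.230 Y61.240 F1831
G1 X20.376 Y46.666
G1 X224.585 Y101.384
G1 X205.390 Y71.361
G1 X185.331 Y46.393
M5
G00 X203.884 Y62.865
M3 S370
G1 X206.391 Y24.054 F3072
G1 X153.361 Y102.416
G1 X229.491 Y29.114
G1 X187.876 Y109.319
G1 X265.319 Y94.814
G1 X203.884 Y62.865
M5
G00 X74.743 Y111.962
M3 S522
G1 X154.638 Y111.962 F1831
G1 X154.638 Y57.627
G1 X74.743 Y57.627
G1 X74.743 Y111.962
M5
G00 X19.490 Y102.221
M3 S370
G1 X81.154 Y102.221 F3072
G1 X81.154 Y51.814
G1 X19.490 Y51.814
G1 X19.490 Y102.221
M5

viewBox `0 0 276.315 133.878` with mm width/height → 1 unit = 1 mm. Flip: y_m = 133.878 − y_svg.

**Shape 1** — `<path>` quadratic bezier, stroke `#0000ff` → engrave (S370, F3072). Control points (SVG): P0=(61.900,52.435), P1=(102.459,30.242), P2=(142.169,73.891); sampled at t=k/3. Machine vertices: (61.900,81.443) → (88.845,88.923) → (115.601,81.771) → (142.169,59.987). Open path.

**Shape 2** — `<path>` closed polygon, stroke `#008000` → score (S522, F1831). Machine vertices: (185.331,46.393) → (115.230,61.240) → (20.376,46.666) → (224.585,101.384) → (205.390,71.361) → (185.331,46.393). Closed: final G1 returns to the first vertex.

**Shape 3** — `<path>` closed polygon, stroke `#0000ff` → engrave (S370, F3072). Machine vertices: (203.884,62.865) → (206.391,24.054) → (153.361,102.416) → (229.491,29.114) → (187.876,109.319) → (265.319,94.814) → (203.884,62.865). Closed: final G1 returns to the first vertex.

**Shape 4** — `<polygon>` rectangle, stroke `#008000` → score (S522, F1831). Machine vertices: (74.743,111.962) → (154.638,111.962) → (154.638,57.627) → (74.743,57.627) → (74.743,111.962). Closed: final G1 returns to the first vertex.

**Shape 5** — `<path>` rectangle, stroke `#0000ff` → engrave (S370, F3072). Machine vertices: (19.490,102.221) → (81.154,102.221) → (81.154,51.814) → (19.490,51.814) → (19.490,102.221). Closed: final G1 returns to the first vertex.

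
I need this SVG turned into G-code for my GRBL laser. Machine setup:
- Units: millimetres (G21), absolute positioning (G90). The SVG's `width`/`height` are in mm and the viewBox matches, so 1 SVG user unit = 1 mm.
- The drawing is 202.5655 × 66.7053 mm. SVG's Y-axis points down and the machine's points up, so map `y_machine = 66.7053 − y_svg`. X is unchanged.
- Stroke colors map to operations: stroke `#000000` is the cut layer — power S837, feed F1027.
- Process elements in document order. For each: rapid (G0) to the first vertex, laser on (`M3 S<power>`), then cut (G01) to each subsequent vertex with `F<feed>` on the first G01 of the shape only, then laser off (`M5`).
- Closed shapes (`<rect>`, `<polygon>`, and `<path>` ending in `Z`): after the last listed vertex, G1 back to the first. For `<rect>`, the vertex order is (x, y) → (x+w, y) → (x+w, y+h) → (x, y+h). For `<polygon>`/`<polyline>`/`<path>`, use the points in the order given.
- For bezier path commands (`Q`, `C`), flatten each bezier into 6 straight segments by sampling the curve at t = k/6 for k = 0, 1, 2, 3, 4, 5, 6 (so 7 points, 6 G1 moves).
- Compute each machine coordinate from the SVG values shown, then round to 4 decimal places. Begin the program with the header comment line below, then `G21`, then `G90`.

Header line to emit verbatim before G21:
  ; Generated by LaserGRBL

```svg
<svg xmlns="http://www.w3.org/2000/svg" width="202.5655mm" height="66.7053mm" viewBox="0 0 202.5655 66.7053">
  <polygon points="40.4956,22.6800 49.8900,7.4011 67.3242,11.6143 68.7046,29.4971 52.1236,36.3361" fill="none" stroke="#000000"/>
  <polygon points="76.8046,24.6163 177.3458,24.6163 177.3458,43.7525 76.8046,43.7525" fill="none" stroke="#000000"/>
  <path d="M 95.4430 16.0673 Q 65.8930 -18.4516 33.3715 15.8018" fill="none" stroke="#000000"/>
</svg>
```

; Generated by LaserGRBL
G21
G90
G0 X40.4956 Y44.0253
M3 S837
G01 X49.8900 Y59.3042 F1027
G01 X67.3242 Y55.0910
G01 X68.7046 Y37.2082
G01 X52.1236 Y30.3692
G01 X40.4956 Y44.0253
M5
G0 X76.8046 Y42.0890
M3 S837
G01 X177.3458 Y42.0890 F1027
G01 X177.3458 Y22.9528
G01 X76.8046 Y22.9528
G01 X76.8046 Y42.0890
M5
G0 X95.4430 Y50.6380
M3 S837
G01 X85.5105 Y60.2340 F1027
G01 X75.4128 Y66.0092
G01 X65.1501 Y67.9638
G01 X54.7223 Y66.0977
G01 X44.1295 Y60.4110
G01 X33.3715 Y50.9035
M5

Since the viewBox matches the mm dimensions, user units are millimetres directly. The only transform is the Y-flip y_m = 66.7053 − y_svg.

Shape 1 is a regular polygon drawn with `<polygon>`. Its stroke #000000 means cut at S837, F1027. After flipping Y the toolpath is (40.4956,44.0253) → (49.8900,59.3042) → (67.3242,55.0910) → (68.7046,37.2082) → (52.1236,30.3692) → (40.4956,44.0253), returning to the start.

Shape 2 is a rectangle drawn with `<polygon>`. Its stroke #000000 means cut at S837, F1027. After flipping Y the toolpath is (76.8046,42.0890) → (177.3458,42.0890) → (177.3458,22.9528) → (76.8046,22.9528) → (76.8046,42.0890), returning to the start.

Shape 3 is a quadratic bezier drawn with `<path>`. Its stroke #000000 means cut at S837, F1027. After flipping Y the toolpath is (95.4430,50.6380) → (85.5105,60.2340) → (75.4128,66.0092) → (65.1501,67.9638) → (54.7223,66.0977) → (44.1295,60.4110) → (33.3715,50.9035).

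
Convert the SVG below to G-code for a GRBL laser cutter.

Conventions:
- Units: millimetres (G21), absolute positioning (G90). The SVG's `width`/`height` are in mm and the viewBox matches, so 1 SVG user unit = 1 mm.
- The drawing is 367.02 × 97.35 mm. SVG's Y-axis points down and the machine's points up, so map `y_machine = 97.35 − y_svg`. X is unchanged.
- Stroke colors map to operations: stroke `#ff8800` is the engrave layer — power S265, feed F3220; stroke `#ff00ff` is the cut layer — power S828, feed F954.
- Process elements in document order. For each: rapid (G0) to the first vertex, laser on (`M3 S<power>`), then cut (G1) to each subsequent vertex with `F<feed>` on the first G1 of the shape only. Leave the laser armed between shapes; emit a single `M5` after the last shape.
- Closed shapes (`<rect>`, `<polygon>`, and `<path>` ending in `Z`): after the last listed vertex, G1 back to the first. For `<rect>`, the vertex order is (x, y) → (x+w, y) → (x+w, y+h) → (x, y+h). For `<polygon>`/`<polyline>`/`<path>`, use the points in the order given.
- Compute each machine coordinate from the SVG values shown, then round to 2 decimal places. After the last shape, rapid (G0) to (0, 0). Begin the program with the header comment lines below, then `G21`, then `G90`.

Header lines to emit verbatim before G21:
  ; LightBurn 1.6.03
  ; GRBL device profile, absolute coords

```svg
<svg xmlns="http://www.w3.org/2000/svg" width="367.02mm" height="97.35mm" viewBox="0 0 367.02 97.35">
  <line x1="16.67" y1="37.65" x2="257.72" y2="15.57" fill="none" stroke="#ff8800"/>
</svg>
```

viewBox `0 0 367.02 97.35` with mm width/height → 1 unit = 1 mm. Flip: y_m = 97.35 − y_svg.

**Shape 1** — `<line>` line segment, stroke `#ff8800` → engrave (S265, F3220). Machine vertices: (16.67,59.70) → (257.72,81.78). Open path.

; LightBurn 1.6.03
; GRBL device profile, absolute coords
G21
G90
G0 X16.67 Y59.70
M3 S265
G1 X257.72 Y81.78 F3220
M5
G0 X0.00 Y0.00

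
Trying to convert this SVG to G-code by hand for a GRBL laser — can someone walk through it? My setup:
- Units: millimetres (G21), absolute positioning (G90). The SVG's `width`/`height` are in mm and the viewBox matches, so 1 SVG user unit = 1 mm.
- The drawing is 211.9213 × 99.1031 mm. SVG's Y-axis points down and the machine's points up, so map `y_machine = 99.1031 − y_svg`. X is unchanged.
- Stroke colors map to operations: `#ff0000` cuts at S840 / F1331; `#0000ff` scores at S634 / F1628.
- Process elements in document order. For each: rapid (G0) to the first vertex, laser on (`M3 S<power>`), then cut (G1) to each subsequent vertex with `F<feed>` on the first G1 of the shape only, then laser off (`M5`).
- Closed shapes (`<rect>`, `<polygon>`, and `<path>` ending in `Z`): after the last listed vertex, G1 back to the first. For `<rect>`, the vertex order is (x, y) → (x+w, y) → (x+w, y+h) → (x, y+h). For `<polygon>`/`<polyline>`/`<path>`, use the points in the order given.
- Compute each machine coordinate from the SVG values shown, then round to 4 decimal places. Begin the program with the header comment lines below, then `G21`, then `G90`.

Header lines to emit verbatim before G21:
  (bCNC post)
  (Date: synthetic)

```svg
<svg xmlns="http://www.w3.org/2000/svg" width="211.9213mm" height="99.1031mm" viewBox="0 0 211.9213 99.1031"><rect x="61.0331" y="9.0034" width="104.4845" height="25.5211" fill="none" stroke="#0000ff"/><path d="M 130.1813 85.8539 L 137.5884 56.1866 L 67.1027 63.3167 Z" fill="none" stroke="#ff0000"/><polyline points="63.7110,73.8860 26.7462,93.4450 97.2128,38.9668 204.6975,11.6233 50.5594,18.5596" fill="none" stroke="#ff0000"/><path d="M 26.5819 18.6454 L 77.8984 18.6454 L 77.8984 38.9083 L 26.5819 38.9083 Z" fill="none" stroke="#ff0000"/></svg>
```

Since the viewBox matches the mm dimensions, user units are millimetres directly. The only transform is the Y-flip y_m = 99.1031 − y_svg.

Shape 1 is a rectangle drawn with `<rect>`. Its stroke #0000ff means score at S634, F1628. After flipping Y the toolpath is (61.0331,90.0997) → (165.5176,90.0997) → (165.5176,64.5786) → (61.0331,64.5786) → (61.0331,90.0997), returning to the start.

Shape 2 is a closed polygon drawn with `<path>`. Its stroke #ff0000 means cut at S840, F1331. After flipping Y the toolpath is (130.1813,13.2492) → (137.5884,42.9165) → (67.1027,35.7864) → (130.1813,13.2492), returning to the start.

Shape 3 is a open polyline drawn with `<polyline>`. Its stroke #ff0000 means cut at S840, F1331. After flipping Y the toolpath is (63.7110,25.2171) → (26.7462,5.6581) → (97.2128,60.1363) → (204.6975,87.4798) → (50.5594,80.5435).

Shape 4 is a rectangle drawn with `<path>`. Its stroke #ff0000 means cut at S840, F1331. After flipping Y the toolpath is (26.5819,80.4577) → (77.8984,80.4577) → (77.8984,60.1948) → (26.5819,60.1948) → (26.5819,80.4577), returning to the start.

(bCNC post)
(Date: synthetic)
G21
G90
G0 X61.0331 Y90.0997
M3 S634
G1 X165.5176 Y90.0997 F1628
G1 X165.5176 Y64.5786
G1 X61.0331 Y64.5786
G1 X61.0331 Y90.0997
M5
G0 X130.1813 Y13.2492
M3 S840
G1 X137.5884 Y42.9165 F1331
G1 X67.1027 Y35.7864
G1 X130.1813 Y13.2492
M5
G0 X63.7110 Y25.2171
M3 S840
G1 X26.7462 Y5.6581 F1331
G1 X97.2128 Y60.1363
G1 X204.6975 Y87.4798
G1 X50.5594 Y80.5435
M5
G0 X26.5819 Y80.4577
M3 S840
G1 X77.8984 Y80.4577 F1331
G1 X77.8984 Y60.1948
G1 X26.5819 Y60.1948
G1 X26.5819 Y80.4577
M5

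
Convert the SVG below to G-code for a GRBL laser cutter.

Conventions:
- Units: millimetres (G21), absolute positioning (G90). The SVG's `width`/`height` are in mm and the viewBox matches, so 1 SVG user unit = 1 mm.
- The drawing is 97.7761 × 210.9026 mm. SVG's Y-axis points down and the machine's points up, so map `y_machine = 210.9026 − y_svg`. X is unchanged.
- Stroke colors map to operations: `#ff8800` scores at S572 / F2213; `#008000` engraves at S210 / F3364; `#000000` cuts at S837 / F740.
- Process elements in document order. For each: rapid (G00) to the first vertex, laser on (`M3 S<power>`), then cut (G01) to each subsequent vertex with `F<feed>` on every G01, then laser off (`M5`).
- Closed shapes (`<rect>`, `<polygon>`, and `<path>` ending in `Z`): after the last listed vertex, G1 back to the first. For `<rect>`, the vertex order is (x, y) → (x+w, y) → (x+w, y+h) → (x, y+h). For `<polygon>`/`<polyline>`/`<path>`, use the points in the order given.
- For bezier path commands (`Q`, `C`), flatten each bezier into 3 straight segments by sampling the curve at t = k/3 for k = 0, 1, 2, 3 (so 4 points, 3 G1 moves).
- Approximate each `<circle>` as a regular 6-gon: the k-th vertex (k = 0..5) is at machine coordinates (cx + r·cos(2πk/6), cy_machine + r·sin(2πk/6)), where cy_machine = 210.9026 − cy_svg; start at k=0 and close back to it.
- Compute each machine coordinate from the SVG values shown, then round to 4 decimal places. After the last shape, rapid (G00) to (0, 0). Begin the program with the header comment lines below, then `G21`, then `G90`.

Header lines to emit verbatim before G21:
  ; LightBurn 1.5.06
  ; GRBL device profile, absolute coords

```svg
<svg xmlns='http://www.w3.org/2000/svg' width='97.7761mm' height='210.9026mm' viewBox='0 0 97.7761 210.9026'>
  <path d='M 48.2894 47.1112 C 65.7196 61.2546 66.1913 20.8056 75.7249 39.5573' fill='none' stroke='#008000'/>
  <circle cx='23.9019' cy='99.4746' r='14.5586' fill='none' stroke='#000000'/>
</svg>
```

Since the viewBox matches the mm dimensions, user units are millimetres directly. The only transform is the Y-flip y_m = 210.9026 − y_svg.

Shape 1 is a cubic bezier drawn with `<path>`. Its stroke #008000 means engrave at S210, F3364. After flipping Y the toolpath is (48.2894,163.7914) → (61.0305,163.6309) → (68.2482,174.5780) → (75.7249,171.3453).

Shape 2 is a circle drawn with `<circle>`. Its stroke #000000 means cut at S837, F740. After flipping Y the toolpath is (38.4605,111.4280) → (31.1812,124.0361) → (16.6226,124.0361) → (9.3433,111.4280) → (16.6226,98.8199) → (31.1812,98.8199) → (38.4605,111.4280), returning to the start.

; LightBurn 1.5.06
; GRBL device profile, absolute coords
G21
G90
G00 X48.2894 Y163.7914
M3 S210
G01 X61.0305 Y163.6309 F3364
G01 X68.2482 Y174.5780 F3364
G01 X75.7249 Y171.3453 F3364
M5
G00 X38.4605 Y111.4280
M3 S837
G01 X31.1812 Y124.0361 F740
G01 X16.6226 Y124.0361 F740
G01 X9.3433 Y111.4280 F740
G01 X16.6226 Y98.8199 F740
G01 X31.1812 Y98.8199 F740
G01 X38.4605 Y111.4280 F740
M5
G00 X0.0000 Y0.0000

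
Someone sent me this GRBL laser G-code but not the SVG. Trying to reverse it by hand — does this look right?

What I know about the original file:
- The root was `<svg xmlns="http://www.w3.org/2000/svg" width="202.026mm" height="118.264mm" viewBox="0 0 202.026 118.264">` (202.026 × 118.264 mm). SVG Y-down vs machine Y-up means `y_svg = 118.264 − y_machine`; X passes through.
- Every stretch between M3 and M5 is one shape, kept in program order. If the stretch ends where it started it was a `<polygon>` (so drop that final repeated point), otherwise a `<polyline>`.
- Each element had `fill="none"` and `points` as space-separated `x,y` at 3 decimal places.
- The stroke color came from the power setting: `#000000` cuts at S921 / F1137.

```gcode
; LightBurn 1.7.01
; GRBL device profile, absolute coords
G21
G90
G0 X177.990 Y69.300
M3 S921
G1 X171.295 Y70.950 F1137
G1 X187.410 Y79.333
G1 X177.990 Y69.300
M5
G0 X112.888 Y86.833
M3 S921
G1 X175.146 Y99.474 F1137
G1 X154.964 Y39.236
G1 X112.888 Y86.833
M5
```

<svg xmlns="http://www.w3.org/2000/svg" width="202.026mm" height="118.264mm" viewBox="0 0 202.026 118.264">
  <polygon points="177.990,48.964 171.295,47.314 187.410,38.931" fill="none" stroke="#000000"/>
  <polygon points="112.888,31.431 175.146,18.790 154.964,79.028" fill="none" stroke="#000000"/>
</svg>

Machine Y-up, SVG Y-down with viewBox height 118.264, so y_svg = 118.264 − y_machine; X carries over. Every run uses S921, so all elements get stroke `#000000` (cut).

Run 1: The run returns to its start, so emit a `<polygon>` with points (Y-flipped): 177.990,48.964 171.295,47.314 187.410,38.931.

Run 2: The run returns to its start, so emit a `<polygon>` with points (Y-flipped): 112.888,31.431 175.146,18.790 154.964,79.028.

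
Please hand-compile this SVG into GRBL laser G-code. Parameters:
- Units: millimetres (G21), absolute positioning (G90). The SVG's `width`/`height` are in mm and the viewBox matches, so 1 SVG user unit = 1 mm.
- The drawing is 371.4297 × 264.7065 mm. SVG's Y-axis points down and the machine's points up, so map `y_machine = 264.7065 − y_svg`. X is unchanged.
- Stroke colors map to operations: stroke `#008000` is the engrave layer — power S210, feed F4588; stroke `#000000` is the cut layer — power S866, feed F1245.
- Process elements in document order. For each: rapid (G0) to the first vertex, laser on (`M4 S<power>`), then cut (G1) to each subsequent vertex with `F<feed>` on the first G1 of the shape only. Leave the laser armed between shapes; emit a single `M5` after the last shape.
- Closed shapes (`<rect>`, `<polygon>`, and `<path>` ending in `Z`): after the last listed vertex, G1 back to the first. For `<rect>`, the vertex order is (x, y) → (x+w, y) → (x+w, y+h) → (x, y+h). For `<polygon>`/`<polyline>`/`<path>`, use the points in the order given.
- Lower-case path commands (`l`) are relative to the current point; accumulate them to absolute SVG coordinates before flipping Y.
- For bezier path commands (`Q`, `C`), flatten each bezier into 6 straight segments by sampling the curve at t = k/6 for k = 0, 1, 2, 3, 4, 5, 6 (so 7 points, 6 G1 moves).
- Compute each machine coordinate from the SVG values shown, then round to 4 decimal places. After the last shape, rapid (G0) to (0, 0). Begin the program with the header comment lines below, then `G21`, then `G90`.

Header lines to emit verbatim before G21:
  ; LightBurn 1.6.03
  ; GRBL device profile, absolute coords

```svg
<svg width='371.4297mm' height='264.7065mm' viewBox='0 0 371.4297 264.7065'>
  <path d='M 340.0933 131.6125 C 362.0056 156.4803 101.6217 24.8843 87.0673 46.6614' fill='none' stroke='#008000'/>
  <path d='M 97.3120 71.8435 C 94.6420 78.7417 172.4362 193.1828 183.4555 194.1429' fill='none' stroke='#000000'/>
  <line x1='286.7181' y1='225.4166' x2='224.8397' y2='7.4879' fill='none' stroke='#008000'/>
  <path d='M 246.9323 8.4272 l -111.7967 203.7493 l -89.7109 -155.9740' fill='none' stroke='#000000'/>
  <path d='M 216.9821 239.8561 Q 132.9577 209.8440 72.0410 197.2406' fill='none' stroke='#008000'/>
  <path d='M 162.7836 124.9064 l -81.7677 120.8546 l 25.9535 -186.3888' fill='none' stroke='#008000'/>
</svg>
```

viewBox `0 0 371.4297 264.7065` with mm width/height → 1 unit = 1 mm. Flip: y_m = 264.7065 − y_svg.

**Shape 1** — `<path>` cubic bezier, stroke `#008000` → engrave (S210, F4588). Control points (SVG): P0=(340.0933,131.6125), P1=(362.0056,156.4803), P2=(101.6217,24.8843), P3=(87.0673,46.6614); sampled at t=k/6. Machine vertices: (340.0933,133.0940) → (329.9698,132.2643) → (287.4671,148.9054) → (227.2553,174.4105) → (164.0047,200.1733) → (112.3853,217.5870) → (87.0673,218.0451). Open path.

**Shape 2** — `<path>` cubic bezier, stroke `#000000` → cut (S866, F1245). Control points (SVG): P0=(97.3120,71.8435), P1=(94.6420,78.7417), P2=(172.4362,193.1828), P3=(183.4555,194.1429); sampled at t=k/6. Machine vertices: (97.3120,192.8630) → (102.0007,181.4753) → (116.0101,158.3032) → (135.2503,129.4865) → (155.6312,101.1646) → (173.0629,79.4771) → (183.4555,70.5636). Open path.

**Shape 3** — `<line>` line segment, stroke `#008000` → engrave (S210, F4588). Machine vertices: (286.7181,39.2899) → (224.8397,257.2186). Open path.

**Shape 4** — `<path>` open polyline, stroke `#000000` → cut (S866, F1245). Machine vertices: (246.9323,256.2793) → (135.1356,52.5300) → (45.4247,208.5040). Open path.

**Shape 5** — `<path>` quadratic bezier, stroke `#008000` → engrave (S210, F4588). Control points (SVG): P0=(216.9821,239.8561), P1=(132.9577,209.8440), P2=(72.0410,197.2406); sampled at t=k/6. Machine vertices: (216.9821,24.8504) → (189.6158,34.3709) → (163.5334,42.9242) → (138.7346,50.5103) → (115.2197,57.1293) → (92.9884,62.7812) → (72.0410,67.4659). Open path.

**Shape 6** — `<path>` open polyline, stroke `#008000` → engrave (S210, F4588). Machine vertices: (162.7836,139.8001) → (81.0159,18.9455) → (106.9694,205.3343). Open path.

; LightBurn 1.6.03
; GRBL device profile, absolute coords
G21
G90
G0 X340.0933 Y133.0940
M4 S210
G1 X329.9698 Y132.2643 F4588
G1 X287.4671 Y148.9054
G1 X227.2553 Y174.4105
G1 X164.0047 Y200.1733
G1 X112.3853 Y217.5870
G1 X87.0673 Y218.0451
G0 X97.3120 Y192.8630
M4 S866
G1 X102.0007 Y181.4753 F1245
G1 X116.0101 Y158.3032
G1 X135.2503 Y129.4865
G1 X155.6312 Y101.1646
G1 X173.0629 Y79.4771
G1 X183.4555 Y70.5636
G0 X286.7181 Y39.2899
M4 S210
G1 X224.8397 Y257.2186 F4588
G0 X246.9323 Y256.2793
M4 S866
G1 X135.1356 Y52.5300 F1245
G1 X45.4247 Y208.5040
G0 X216.9821 Y24.8504
M4 S210
G1 X189.6158 Y34.3709 F4588
G1 X163.5334 Y42.9242
G1 X138.7346 Y50.5103
G1 X115.2197 Y57.1293
G1 X92.9884 Y62.7812
G1 X72.0410 Y67.4659
G0 X162.7836 Y139.8001
M4 S210
G1 X81.0159 Y18.9455 F4588
G1 X106.9694 Y205.3343
M5
G0 X0.0000 Y0.0000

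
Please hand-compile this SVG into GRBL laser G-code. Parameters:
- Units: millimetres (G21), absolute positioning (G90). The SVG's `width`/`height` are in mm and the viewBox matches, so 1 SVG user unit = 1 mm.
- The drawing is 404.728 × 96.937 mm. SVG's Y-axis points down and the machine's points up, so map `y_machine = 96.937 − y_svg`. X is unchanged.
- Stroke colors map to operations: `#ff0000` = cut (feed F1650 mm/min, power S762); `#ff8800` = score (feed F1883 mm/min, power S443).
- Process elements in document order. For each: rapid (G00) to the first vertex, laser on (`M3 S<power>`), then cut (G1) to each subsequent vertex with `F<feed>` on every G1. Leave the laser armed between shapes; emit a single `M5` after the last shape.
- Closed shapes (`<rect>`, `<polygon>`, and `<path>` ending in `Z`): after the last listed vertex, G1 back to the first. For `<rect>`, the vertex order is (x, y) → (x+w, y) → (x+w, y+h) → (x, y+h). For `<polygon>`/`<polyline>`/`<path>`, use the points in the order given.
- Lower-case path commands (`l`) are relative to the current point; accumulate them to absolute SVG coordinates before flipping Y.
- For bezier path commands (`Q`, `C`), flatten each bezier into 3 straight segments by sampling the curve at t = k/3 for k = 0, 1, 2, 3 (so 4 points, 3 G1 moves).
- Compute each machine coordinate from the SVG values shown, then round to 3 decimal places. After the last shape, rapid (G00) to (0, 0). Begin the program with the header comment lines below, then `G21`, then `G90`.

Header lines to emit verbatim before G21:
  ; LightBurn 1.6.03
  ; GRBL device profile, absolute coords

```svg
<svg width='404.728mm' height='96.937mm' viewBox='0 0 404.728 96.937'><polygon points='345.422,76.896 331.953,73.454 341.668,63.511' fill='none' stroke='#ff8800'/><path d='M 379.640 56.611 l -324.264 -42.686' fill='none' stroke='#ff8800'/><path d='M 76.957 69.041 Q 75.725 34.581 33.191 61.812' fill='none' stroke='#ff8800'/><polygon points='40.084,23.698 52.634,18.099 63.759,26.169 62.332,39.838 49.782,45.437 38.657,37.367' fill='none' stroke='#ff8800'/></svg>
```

1 u = 1 mm; y_m = 96.937 − y.

[1] `<polygon>` regular polygon, #ff8800→score S443 F1883: (345.422,20.041) → (331.953,23.483) → (341.668,33.426) → (345.422,20.041) (closed)

[2] `<path>` line segment, #ff8800→score S443 F1883: (379.640,40.326) → (55.376,83.012)

[3] `<path>` quadratic bezier, #ff8800→score S443 F1883: (76.957,27.896) → (71.547,44.015) → (56.958,46.424) → (33.191,35.125)

[4] `<polygon>` regular polygon, #ff8800→score S443 F1883: (40.084,73.239) → (52.634,78.838) → (63.759,70.768) → (62.332,57.099) → (49.782,51.500) → (38.657,59.570) → (40.084,73.239) (closed)

; LightBurn 1.6.03
; GRBL device profile, absolute coords
G21
G90
G00 X345.422 Y20.041
M3 S443
G1 X331.953 Y23.483 F1883
G1 X341.668 Y33.426 F1883
G1 X345.422 Y20.041 F1883
G00 X379.640 Y40.326
M3 S443
G1 X55.376 Y83.012 F1883
G00 X76.957 Y27.896
M3 S443
G1 X71.547 Y44.015 F1883
G1 X56.958 Y46.424 F1883
G1 X33.191 Y35.125 F1883
G00 X40.084 Y73.239
M3 S443
G1 X52.634 Y78.838 F1883
G1 X63.759 Y70.768 F1883
G1 X62.332 Y57.099 F1883
G1 X49.782 Y51.500 F1883
G1 X38.657 Y59.570 F1883
G1 X40.084 Y73.239 F1883
M5
G00 X0.000 Y0.000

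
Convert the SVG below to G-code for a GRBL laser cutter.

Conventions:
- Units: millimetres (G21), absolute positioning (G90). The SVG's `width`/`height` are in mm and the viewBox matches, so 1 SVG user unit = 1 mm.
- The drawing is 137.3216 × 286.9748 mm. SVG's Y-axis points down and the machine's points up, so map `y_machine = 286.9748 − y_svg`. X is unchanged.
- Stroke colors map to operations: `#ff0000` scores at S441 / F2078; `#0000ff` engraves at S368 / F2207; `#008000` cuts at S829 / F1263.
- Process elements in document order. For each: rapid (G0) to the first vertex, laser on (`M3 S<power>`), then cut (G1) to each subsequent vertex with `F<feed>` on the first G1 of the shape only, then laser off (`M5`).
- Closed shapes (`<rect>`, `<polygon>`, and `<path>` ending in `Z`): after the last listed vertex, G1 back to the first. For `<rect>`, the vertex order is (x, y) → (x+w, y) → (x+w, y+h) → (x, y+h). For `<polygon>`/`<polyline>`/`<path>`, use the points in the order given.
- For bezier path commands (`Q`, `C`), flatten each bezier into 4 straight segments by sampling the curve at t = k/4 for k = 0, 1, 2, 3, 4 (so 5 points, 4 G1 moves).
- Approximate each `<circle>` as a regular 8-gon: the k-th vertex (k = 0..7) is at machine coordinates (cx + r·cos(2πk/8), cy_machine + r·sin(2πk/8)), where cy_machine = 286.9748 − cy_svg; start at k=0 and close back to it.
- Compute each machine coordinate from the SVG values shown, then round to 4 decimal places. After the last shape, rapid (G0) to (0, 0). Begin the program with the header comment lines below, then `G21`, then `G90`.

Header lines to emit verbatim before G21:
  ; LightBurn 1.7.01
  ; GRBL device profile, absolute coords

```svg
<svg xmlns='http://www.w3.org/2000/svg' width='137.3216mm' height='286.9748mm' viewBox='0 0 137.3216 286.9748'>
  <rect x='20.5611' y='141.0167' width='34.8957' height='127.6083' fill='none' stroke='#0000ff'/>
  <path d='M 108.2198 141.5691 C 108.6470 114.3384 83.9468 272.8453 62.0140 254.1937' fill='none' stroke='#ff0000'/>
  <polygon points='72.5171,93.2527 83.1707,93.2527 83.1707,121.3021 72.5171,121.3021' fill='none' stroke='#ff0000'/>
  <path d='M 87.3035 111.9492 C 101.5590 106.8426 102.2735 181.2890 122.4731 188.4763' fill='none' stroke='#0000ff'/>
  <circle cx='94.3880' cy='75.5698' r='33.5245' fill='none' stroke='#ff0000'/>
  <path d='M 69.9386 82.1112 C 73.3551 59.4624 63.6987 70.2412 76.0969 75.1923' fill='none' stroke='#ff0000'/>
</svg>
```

Since the viewBox matches the mm dimensions, user units are millimetres directly. The only transform is the Y-flip y_m = 286.9748 − y_svg.

Shape 1 is a rectangle drawn with `<rect>`. Its stroke #0000ff means engrave at S368, F2207. After flipping Y the toolpath is (20.5611,145.9581) → (55.4568,145.9581) → (55.4568,18.3498) → (20.5611,18.3498) → (20.5611,145.9581), returning to the start.

Shape 2 is a cubic bezier drawn with `<path>`. Its stroke #ff0000 means score at S441, F2078. After flipping Y the toolpath is (108.2198,145.4057) → (104.2647,136.6732) → (93.5019,92.3106) → (78.5466,46.3394) → (62.0140,32.7811).

Shape 3 is a rectangle drawn with `<polygon>`. Its stroke #ff0000 means score at S441, F2078. After flipping Y the toolpath is (72.5171,193.7221) → (83.1707,193.7221) → (83.1707,165.6727) → (72.5171,165.6727) → (72.5171,193.7221), returning to the start.

Shape 4 is a cubic bezier drawn with `<path>`. Its stroke #0000ff means engrave at S368, F2207. After flipping Y the toolpath is (87.3035,175.0256) → (95.9722,166.2333) → (102.6593,141.3723) → (110.4608,114.2061) → (122.4731,98.4985).

Shape 5 is a circle drawn with `<circle>`. Its stroke #ff0000 means score at S441, F2078. After flipping Y the toolpath is (127.9125,211.4050) → (118.0934,235.1104) → (94.3880,244.9295) → (70.6826,235.1104) → (60.8635,211.4050) → (70.6826,187.6996) → (94.3880,177.8805) → (118.0934,187.6996) → (127.9125,211.4050), returning to the start.

Shape 6 is a cubic bezier drawn with `<path>`. Its stroke #ff0000 means score at S441, F2078. After flipping Y the toolpath is (69.9386,204.8636) → (70.5987,216.1959) → (69.6496,218.6730) → (70.3846,215.9752) → (76.0969,211.7825).

; LightBurn 1.7.01
; GRBL device profile, absolute coords
G21
G90
G0 X20.5611 Y145.9581
M3 S368
G1 X55.4568 Y145.9581 F2207
G1 X55.4568 Y18.3498
G1 X20.5611 Y18.3498
G1 X20.5611 Y145.9581
M5
G0 X108.2198 Y145.4057
M3 S441
G1 X104.2647 Y136.6732 F2078
G1 X93.5019 Y92.3106
G1 X78.5466 Y46.3394
G1 X62.0140 Y32.7811
M5
G0 X72.5171 Y193.7221
M3 S441
G1 X83.1707 Y193.7221 F2078
G1 X83.1707 Y165.6727
G1 X72.5171 Y165.6727
G1 X72.5171 Y193.7221
M5
G0 X87.3035 Y175.0256
M3 S368
G1 X95.9722 Y166.2333 F2207
G1 X102.6593 Y141.3723
G1 X110.4608 Y114.2061
G1 X122.4731 Y98.4985
M5
G0 X127.9125 Y211.4050
M3 S441
G1 X118.0934 Y235.1104 F2078
G1 X94.3880 Y244.9295
G1 X70.6826 Y235.1104
G1 X60.8635 Y211.4050
G1 X70.6826 Y187.6996
G1 X94.3880 Y177.8805
G1 X118.0934 Y187.6996
G1 X127.9125 Y211.4050
M5
G0 X69.9386 Y204.8636
M3 S441
G1 X70.5987 Y216.1959 F2078
G1 X69.6496 Y218.6730
G1 X70.3846 Y215.9752
G1 X76.0969 Y211.7825
M5
G0 X0.0000 Y0.0000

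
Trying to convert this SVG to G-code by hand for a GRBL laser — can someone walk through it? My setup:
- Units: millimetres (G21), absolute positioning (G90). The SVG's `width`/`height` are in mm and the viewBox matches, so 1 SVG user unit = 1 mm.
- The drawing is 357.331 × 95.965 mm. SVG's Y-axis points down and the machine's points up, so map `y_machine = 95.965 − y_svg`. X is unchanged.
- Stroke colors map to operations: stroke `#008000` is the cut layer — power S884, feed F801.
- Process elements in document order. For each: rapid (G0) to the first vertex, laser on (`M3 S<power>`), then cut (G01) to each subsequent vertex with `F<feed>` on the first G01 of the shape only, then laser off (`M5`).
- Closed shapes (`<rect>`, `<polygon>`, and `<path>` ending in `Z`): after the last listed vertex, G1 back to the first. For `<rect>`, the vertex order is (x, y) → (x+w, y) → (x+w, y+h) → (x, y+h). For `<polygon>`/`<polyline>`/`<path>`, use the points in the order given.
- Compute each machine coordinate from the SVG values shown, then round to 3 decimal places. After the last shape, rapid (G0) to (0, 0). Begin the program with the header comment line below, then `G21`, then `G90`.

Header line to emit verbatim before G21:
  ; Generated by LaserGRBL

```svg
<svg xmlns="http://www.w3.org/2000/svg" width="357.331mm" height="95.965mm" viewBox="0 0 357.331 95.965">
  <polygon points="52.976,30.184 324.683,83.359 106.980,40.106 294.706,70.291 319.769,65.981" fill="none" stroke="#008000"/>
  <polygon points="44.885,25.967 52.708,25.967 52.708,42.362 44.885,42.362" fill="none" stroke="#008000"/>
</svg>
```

; Generated by LaserGRBL
G21
G90
G0 X52.976 Y65.781
M3 S884
G01 X324.683 Y12.606 F801
G01 X106.980 Y55.859
G01 X294.706 Y25.674
G01 X319.769 Y29.984
G01 X52.976 Y65.781
M5
G0 X44.885 Y69.998
M3 S884
G01 X52.708 Y69.998 F801
G01 X52.708 Y53.603
G01 X44.885 Y53.603
G01 X44.885 Y69.998
M5
G0 X0.000 Y0.000

Since the viewBox matches the mm dimensions, user units are millimetres directly. The only transform is the Y-flip y_m = 95.965 − y_svg.

Shape 1 is a closed polygon drawn with `<polygon>`. Its stroke #008000 means cut at S884, F801. After flipping Y the toolpath is (52.976,65.781) → (324.683,12.606) → (106.980,55.859) → (294.706,25.674) → (319.769,29.984) → (52.976,65.781), returning to the start.

Shape 2 is a rectangle drawn with `<polygon>`. Its stroke #008000 means cut at S884, F801. After flipping Y the toolpath is (44.885,69.998) → (52.708,69.998) → (52.708,53.603) → (44.885,53.603) → (44.885,69.998), returning to the start.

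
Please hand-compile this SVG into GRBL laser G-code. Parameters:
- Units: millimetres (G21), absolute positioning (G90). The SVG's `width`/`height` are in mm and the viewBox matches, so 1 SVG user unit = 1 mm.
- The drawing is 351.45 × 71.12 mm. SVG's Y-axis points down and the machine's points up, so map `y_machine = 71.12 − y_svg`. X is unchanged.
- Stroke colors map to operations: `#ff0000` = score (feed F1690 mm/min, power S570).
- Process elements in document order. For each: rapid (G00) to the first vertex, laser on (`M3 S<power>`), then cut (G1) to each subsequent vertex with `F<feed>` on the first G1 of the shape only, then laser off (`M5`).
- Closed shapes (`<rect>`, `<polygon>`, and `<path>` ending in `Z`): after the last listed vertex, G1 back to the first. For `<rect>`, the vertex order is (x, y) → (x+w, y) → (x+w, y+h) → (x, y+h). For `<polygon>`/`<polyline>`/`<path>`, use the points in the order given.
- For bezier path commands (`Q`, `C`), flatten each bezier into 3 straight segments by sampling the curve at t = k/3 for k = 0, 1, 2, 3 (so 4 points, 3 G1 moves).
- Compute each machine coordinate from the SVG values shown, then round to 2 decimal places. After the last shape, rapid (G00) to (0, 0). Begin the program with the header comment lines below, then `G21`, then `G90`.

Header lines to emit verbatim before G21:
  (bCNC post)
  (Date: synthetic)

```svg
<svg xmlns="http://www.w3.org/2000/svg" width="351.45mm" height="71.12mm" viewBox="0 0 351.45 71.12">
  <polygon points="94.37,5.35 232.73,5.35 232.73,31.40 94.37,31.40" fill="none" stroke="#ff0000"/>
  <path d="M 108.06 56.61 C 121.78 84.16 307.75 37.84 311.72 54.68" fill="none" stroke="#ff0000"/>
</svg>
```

(bCNC post)
(Date: synthetic)
G21
G90
G00 X94.37 Y65.77
M3 S570
G1 X232.73 Y65.77 F1690
G1 X232.73 Y39.72
G1 X94.37 Y39.72
G1 X94.37 Y65.77
M5
G00 X108.06 Y14.51
M3 S570
G1 X166.08 Y6.51 F1690
G1 X260.20 Y17.30
G1 X311.72 Y16.44
M5
G00 X0.00 Y0.00

1 u = 1 mm; y_m = 71.12 − y.

[1] `<polygon>` rectangle, #ff0000→score S570 F1690: (94.37,65.77) → (232.73,65.77) → (232.73,39.72) → (94.37,39.72) → (94.37,65.77) (closed)

[2] `<path>` cubic bezier, #ff0000→score S570 F1690: (108.06,14.51) → (166.08,6.51) → (260.20,17.30) → (311.72,16.44)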